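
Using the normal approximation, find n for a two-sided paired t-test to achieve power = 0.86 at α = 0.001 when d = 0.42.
n = 109 pairs

Sample size formula (paired t-test, normal approximation):
n = ((z_{α/2} + z_β) / d)²

z_{α/2} = 3.291 (for α = 0.001, two-sided)
z_β = 1.080 (for power = 0.86)
d = 0.42

n = ((3.291 + 1.080) / 0.42)²
n = (10.407)²
n ≈ 108.31
Round up to the next whole number: n = 109 pairs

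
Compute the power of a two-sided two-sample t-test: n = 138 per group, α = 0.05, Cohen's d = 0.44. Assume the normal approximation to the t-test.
Power ≈ 0.95

Power calculation (two-sample t-test, normal approximation):
z_β = d · √(n/2) - z_{α/2}
z_β = 0.44 · √(138/2) - 1.960
z_β = 0.44 · 8.307 - 1.960
z_β = 1.695

Power = Φ(z_β) = Φ(1.695) ≈ 0.955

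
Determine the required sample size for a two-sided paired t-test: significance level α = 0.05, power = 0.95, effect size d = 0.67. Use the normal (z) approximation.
n = 29 pairs

Sample size formula (paired t-test, normal approximation):
n = ((z_{α/2} + z_β) / d)²

z_{α/2} = 1.960 (for α = 0.05, two-sided)
z_β = 1.645 (for power = 0.95)
d = 0.67

n = ((1.960 + 1.645) / 0.67)²
n = (5.381)²
n ≈ 28.96
Round up to the next whole number: n = 29 pairs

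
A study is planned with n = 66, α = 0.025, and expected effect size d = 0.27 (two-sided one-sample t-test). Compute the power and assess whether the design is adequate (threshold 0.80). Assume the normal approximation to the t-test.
Power ≈ 0.48; the study is underpowered (power < 0.80)

Power calculation (one-sample t-test, normal approximation):
z_β = d · √n - z_{α/2}
z_β = 0.27 · √66 - 2.241
z_β = 0.27 · 8.124 - 2.241
z_β = -0.048

Power = Φ(z_β) = Φ(-0.048) ≈ 0.481

Effect size d = 0.27 is small by Cohen's convention (0.2/0.5/0.8).

Threshold: power ≥ 0.80 is conventionally adequate.
Power ≈ 0.48 → the study is underpowered (power < 0.80).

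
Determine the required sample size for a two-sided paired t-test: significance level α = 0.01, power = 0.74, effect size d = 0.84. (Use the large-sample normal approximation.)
n = 15 pairs

Sample size formula (paired t-test, normal approximation):
n = ((z_{α/2} + z_β) / d)²

z_{α/2} = 2.576 (for α = 0.01, two-sided)
z_β = 0.643 (for power = 0.74)
d = 0.84

n = ((2.576 + 0.643) / 0.84)²
n = (3.832)²
n ≈ 14.68
Round up to the next whole number: n = 15 pairs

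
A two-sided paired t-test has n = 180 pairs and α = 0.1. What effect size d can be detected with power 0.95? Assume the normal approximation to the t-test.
d ≈ 0.25

Minimum detectable effect (paired t-test, normal approximation):
d = (z_{α/2} + z_β) / √n
d = (1.645 + 1.645) / √180
d = 3.290 / 13.416
d ≈ 0.25

By Cohen's convention (0.2 small / 0.5 medium / 0.8 large): small effect.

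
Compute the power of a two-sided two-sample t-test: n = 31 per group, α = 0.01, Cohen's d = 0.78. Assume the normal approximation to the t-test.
Power ≈ 0.69

Power calculation (two-sample t-test, normal approximation):
z_β = d · √(n/2) - z_{α/2}
z_β = 0.78 · √(31/2) - 2.576
z_β = 0.78 · 3.937 - 2.576
z_β = 0.495

Power = Φ(z_β) = Φ(0.495) ≈ 0.690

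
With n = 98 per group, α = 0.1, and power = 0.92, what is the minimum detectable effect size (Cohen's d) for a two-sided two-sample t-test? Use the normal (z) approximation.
d ≈ 0.44

Minimum detectable effect (two-sample t-test, normal approximation):
d = (z_{α/2} + z_β) / √(n/2)
d = (1.645 + 1.405) / √(98/2)
d = 3.050 / 7.000
d ≈ 0.44

By Cohen's convention (0.2 small / 0.5 medium / 0.8 large): small effect.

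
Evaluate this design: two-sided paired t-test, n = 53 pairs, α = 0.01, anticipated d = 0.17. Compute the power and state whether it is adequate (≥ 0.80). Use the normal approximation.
Power ≈ 0.09; the study is underpowered (power < 0.80)

Power calculation (paired t-test, normal approximation):
z_β = d · √n - z_{α/2}
z_β = 0.17 · √53 - 2.576
z_β = 0.17 · 7.280 - 2.576
z_β = -1.338

Power = Φ(z_β) = Φ(-1.338) ≈ 0.090

Effect size d = 0.17 is very small by Cohen's convention (0.2/0.5/0.8).

Threshold: power ≥ 0.80 is conventionally adequate.
Power ≈ 0.09 → the study is underpowered (power < 0.80).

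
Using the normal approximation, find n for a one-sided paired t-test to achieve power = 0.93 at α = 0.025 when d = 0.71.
n = 24 pairs

Sample size formula (paired t-test, normal approximation):
n = ((z_α + z_β) / d)²

z_α = 1.960 (for α = 0.025, one-sided)
z_β = 1.476 (for power = 0.93)
d = 0.71

n = ((1.960 + 1.476) / 0.71)²
n = (4.839)²
n ≈ 23.42
Round up to the next whole number: n = 24 pairs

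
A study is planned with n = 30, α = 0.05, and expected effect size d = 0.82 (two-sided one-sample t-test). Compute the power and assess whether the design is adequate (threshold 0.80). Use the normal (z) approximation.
Power ≈ 0.99; the study is adequately powered (power ≥ 0.80)

Power calculation (one-sample t-test, normal approximation):
z_β = d · √n - z_{α/2}
z_β = 0.82 · √30 - 1.960
z_β = 0.82 · 5.477 - 1.960
z_β = 2.531

Power = Φ(z_β) = Φ(2.531) ≈ 0.994

Effect size d = 0.82 is large by Cohen's convention (0.2/0.5/0.8).

Threshold: power ≥ 0.80 is conventionally adequate.
Power ≈ 0.99 → the study is adequately powered (power ≥ 0.80).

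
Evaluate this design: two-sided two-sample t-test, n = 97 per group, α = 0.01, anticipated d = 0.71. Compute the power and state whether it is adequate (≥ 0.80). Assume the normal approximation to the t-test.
Power ≈ 0.99; the study is adequately powered (power ≥ 0.80)

Power calculation (two-sample t-test, normal approximation):
z_β = d · √(n/2) - z_{α/2}
z_β = 0.71 · √(97/2) - 2.576
z_β = 0.71 · 6.964 - 2.576
z_β = 2.369

Power = Φ(z_β) = Φ(2.369) ≈ 0.991

Effect size d = 0.71 is medium by Cohen's convention (0.2/0.5/0.8).

Threshold: power ≥ 0.80 is conventionally adequate.
Power ≈ 0.99 → the study is adequately powered (power ≥ 0.80).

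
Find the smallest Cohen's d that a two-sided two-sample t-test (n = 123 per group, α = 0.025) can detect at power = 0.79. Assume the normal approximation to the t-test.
d ≈ 0.39

Minimum detectable effect (two-sample t-test, normal approximation):
d = (z_{α/2} + z_β) / √(n/2)
d = (2.241 + 0.806) / √(123/2)
d = 3.048 / 7.842
d ≈ 0.39

By Cohen's convention (0.2 small / 0.5 medium / 0.8 large): small effect.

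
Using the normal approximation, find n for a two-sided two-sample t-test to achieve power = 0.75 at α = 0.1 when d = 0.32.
n = 106 per group

Sample size formula (two-sample t-test, normal approximation):
n = 2 · ((z_{α/2} + z_β) / d)²

z_{α/2} = 1.645 (for α = 0.1, two-sided)
z_β = 0.674 (for power = 0.75)
d = 0.32

n = 2 · ((1.645 + 0.674) / 0.32)²
n = 2 · (7.247)²
n ≈ 105.04
Round up to the next whole number: n = 106 per group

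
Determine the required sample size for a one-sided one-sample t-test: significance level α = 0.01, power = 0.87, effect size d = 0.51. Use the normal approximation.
n = 46

Sample size formula (one-sample t-test, normal approximation):
n = ((z_α + z_β) / d)²

z_α = 2.326 (for α = 0.01, one-sided)
z_β = 1.126 (for power = 0.87)
d = 0.51

n = ((2.326 + 1.126) / 0.51)²
n = (6.769)²
n ≈ 45.82
Round up to the next whole number: n = 46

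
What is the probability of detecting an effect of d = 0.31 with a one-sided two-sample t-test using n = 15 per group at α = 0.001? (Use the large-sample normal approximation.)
Power ≈ 0.01

Power calculation (two-sample t-test, normal approximation):
z_β = d · √(n/2) - z_α
z_β = 0.31 · √(15/2) - 3.090
z_β = 0.31 · 2.739 - 3.090
z_β = -2.241

Power = Φ(z_β) = Φ(-2.241) ≈ 0.013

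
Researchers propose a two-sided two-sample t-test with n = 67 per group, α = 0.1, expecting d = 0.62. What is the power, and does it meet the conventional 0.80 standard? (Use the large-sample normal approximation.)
Power ≈ 0.97; the study is adequately powered (power ≥ 0.80)

Power calculation (two-sample t-test, normal approximation):
z_β = d · √(n/2) - z_{α/2}
z_β = 0.62 · √(67/2) - 1.645
z_β = 0.62 · 5.788 - 1.645
z_β = 1.944

Power = Φ(z_β) = Φ(1.944) ≈ 0.974

Effect size d = 0.62 is medium by Cohen's convention (0.2/0.5/0.8).

Threshold: power ≥ 0.80 is conventionally adequate.
Power ≈ 0.97 → the study is adequately powered (power ≥ 0.80).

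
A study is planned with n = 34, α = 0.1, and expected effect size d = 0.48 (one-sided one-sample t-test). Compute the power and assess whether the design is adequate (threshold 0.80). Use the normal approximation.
Power ≈ 0.94; the study is adequately powered (power ≥ 0.80)

Power calculation (one-sample t-test, normal approximation):
z_β = d · √n - z_α
z_β = 0.48 · √34 - 1.282
z_β = 0.48 · 5.831 - 1.282
z_β = 1.517

Power = Φ(z_β) = Φ(1.517) ≈ 0.935

Effect size d = 0.48 is small by Cohen's convention (0.2/0.5/0.8).

Threshold: power ≥ 0.80 is conventionally adequate.
Power ≈ 0.94 → the study is adequately powered (power ≥ 0.80).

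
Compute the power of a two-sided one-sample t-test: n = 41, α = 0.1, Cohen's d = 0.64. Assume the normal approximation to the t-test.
Power ≈ 0.99

Power calculation (one-sample t-test, normal approximation):
z_β = d · √n - z_{α/2}
z_β = 0.64 · √41 - 1.645
z_β = 0.64 · 6.403 - 1.645
z_β = 2.453

Power = Φ(z_β) = Φ(2.453) ≈ 0.993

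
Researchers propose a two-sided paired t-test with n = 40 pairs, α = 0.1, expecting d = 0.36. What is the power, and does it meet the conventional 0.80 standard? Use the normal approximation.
Power ≈ 0.74; the study is underpowered (power < 0.80)

Power calculation (paired t-test, normal approximation):
z_β = d · √n - z_{α/2}
z_β = 0.36 · √40 - 1.645
z_β = 0.36 · 6.325 - 1.645
z_β = 0.632

Power = Φ(z_β) = Φ(0.632) ≈ 0.736

Effect size d = 0.36 is small by Cohen's convention (0.2/0.5/0.8).

Threshold: power ≥ 0.80 is conventionally adequate.
Power ≈ 0.74 → the study is underpowered (power < 0.80).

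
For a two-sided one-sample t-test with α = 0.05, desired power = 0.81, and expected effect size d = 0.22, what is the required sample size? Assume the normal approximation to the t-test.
n = 167

Sample size formula (one-sample t-test, normal approximation):
n = ((z_{α/2} + z_β) / d)²

z_{α/2} = 1.960 (for α = 0.05, two-sided)
z_β = 0.878 (for power = 0.81)
d = 0.22

n = ((1.960 + 0.878) / 0.22)²
n = (12.900)²
n ≈ 166.41
Round up to the next whole number: n = 167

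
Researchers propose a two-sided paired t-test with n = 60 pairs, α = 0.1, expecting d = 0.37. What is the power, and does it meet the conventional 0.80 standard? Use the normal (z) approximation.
Power ≈ 0.89; the study is adequately powered (power ≥ 0.80)

Power calculation (paired t-test, normal approximation):
z_β = d · √n - z_{α/2}
z_β = 0.37 · √60 - 1.645
z_β = 0.37 · 7.746 - 1.645
z_β = 1.221

Power = Φ(z_β) = Φ(1.221) ≈ 0.889

Effect size d = 0.37 is small by Cohen's convention (0.2/0.5/0.8).

Threshold: power ≥ 0.80 is conventionally adequate.
Power ≈ 0.89 → the study is adequately powered (power ≥ 0.80).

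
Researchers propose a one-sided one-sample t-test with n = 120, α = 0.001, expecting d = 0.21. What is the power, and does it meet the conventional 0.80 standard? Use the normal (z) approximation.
Power ≈ 0.21; the study is underpowered (power < 0.80)

Power calculation (one-sample t-test, normal approximation):
z_β = d · √n - z_α
z_β = 0.21 · √120 - 3.090
z_β = 0.21 · 10.954 - 3.090
z_β = -0.790

Power = Φ(z_β) = Φ(-0.790) ≈ 0.215

Effect size d = 0.21 is small by Cohen's convention (0.2/0.5/0.8).

Threshold: power ≥ 0.80 is conventionally adequate.
Power ≈ 0.21 → the study is underpowered (power < 0.80).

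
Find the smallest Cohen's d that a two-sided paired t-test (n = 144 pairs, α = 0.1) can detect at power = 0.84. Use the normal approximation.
d ≈ 0.22

Minimum detectable effect (paired t-test, normal approximation):
d = (z_{α/2} + z_β) / √n
d = (1.645 + 0.994) / √144
d = 2.639 / 12.000
d ≈ 0.22

By Cohen's convention (0.2 small / 0.5 medium / 0.8 large): small effect.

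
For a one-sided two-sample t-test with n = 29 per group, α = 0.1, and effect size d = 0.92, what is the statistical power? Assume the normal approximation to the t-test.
Power ≈ 0.99

Power calculation (two-sample t-test, normal approximation):
z_β = d · √(n/2) - z_α
z_β = 0.92 · √(29/2) - 1.282
z_β = 0.92 · 3.808 - 1.282
z_β = 2.222

Power = Φ(z_β) = Φ(2.222) ≈ 0.987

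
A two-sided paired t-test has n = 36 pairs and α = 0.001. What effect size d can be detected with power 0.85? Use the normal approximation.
d ≈ 0.72

Minimum detectable effect (paired t-test, normal approximation):
d = (z_{α/2} + z_β) / √n
d = (3.291 + 1.036) / √36
d = 4.327 / 6.000
d ≈ 0.72

By Cohen's convention (0.2 small / 0.5 medium / 0.8 large): medium effect.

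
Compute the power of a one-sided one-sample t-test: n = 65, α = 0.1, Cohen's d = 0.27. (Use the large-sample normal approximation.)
Power ≈ 0.81

Power calculation (one-sample t-test, normal approximation):
z_β = d · √n - z_α
z_β = 0.27 · √65 - 1.282
z_β = 0.27 · 8.062 - 1.282
z_β = 0.895

Power = Φ(z_β) = Φ(0.895) ≈ 0.815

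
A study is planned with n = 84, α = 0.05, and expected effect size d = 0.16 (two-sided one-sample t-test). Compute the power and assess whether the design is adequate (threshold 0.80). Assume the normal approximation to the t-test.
Power ≈ 0.31; the study is underpowered (power < 0.80)

Power calculation (one-sample t-test, normal approximation):
z_β = d · √n - z_{α/2}
z_β = 0.16 · √84 - 1.960
z_β = 0.16 · 9.165 - 1.960
z_β = -0.494

Power = Φ(z_β) = Φ(-0.494) ≈ 0.311

Effect size d = 0.16 is very small by Cohen's convention (0.2/0.5/0.8).

Threshold: power ≥ 0.80 is conventionally adequate.
Power ≈ 0.31 → the study is underpowered (power < 0.80).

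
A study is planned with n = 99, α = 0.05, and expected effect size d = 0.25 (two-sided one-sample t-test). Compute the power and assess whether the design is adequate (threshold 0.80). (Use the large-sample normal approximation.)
Power ≈ 0.70; the study is underpowered (power < 0.80)

Power calculation (one-sample t-test, normal approximation):
z_β = d · √n - z_{α/2}
z_β = 0.25 · √99 - 1.960
z_β = 0.25 · 9.950 - 1.960
z_β = 0.528

Power = Φ(z_β) = Φ(0.528) ≈ 0.701

Effect size d = 0.25 is small by Cohen's convention (0.2/0.5/0.8).

Threshold: power ≥ 0.80 is conventionally adequate.
Power ≈ 0.70 → the study is underpowered (power < 0.80).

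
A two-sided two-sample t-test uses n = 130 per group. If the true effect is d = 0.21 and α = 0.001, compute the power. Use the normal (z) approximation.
Power ≈ 0.06

Power calculation (two-sample t-test, normal approximation):
z_β = d · √(n/2) - z_{α/2}
z_β = 0.21 · √(130/2) - 3.291
z_β = 0.21 · 8.062 - 3.291
z_β = -1.597

Power = Φ(z_β) = Φ(-1.597) ≈ 0.055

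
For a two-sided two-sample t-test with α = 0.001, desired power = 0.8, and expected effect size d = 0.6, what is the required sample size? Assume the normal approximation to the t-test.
n = 95 per group

Sample size formula (two-sample t-test, normal approximation):
n = 2 · ((z_{α/2} + z_β) / d)²

z_{α/2} = 3.291 (for α = 0.001, two-sided)
z_β = 0.842 (for power = 0.8)
d = 0.6

n = 2 · ((3.291 + 0.842) / 0.6)²
n = 2 · (6.888)²
n ≈ 94.89
Round up to the next whole number: n = 95 per group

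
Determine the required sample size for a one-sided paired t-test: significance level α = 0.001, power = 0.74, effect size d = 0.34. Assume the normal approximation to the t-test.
n = 121 pairs

Sample size formula (paired t-test, normal approximation):
n = ((z_α + z_β) / d)²

z_α = 3.090 (for α = 0.001, one-sided)
z_β = 0.643 (for power = 0.74)
d = 0.34

n = ((3.090 + 0.643) / 0.34)²
n = (10.979)²
n ≈ 120.54
Round up to the next whole number: n = 121 pairs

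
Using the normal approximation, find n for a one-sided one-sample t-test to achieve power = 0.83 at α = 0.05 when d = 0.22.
n = 140

Sample size formula (one-sample t-test, normal approximation):
n = ((z_α + z_β) / d)²

z_α = 1.645 (for α = 0.05, one-sided)
z_β = 0.954 (for power = 0.83)
d = 0.22

n = ((1.645 + 0.954) / 0.22)²
n = (11.814)²
n ≈ 139.57
Round up to the next whole number: n = 140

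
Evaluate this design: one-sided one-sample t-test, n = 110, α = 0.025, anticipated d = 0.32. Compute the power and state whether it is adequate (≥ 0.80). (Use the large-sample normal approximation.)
Power ≈ 0.92; the study is adequately powered (power ≥ 0.80)

Power calculation (one-sample t-test, normal approximation):
z_β = d · √n - z_α
z_β = 0.32 · √110 - 1.960
z_β = 0.32 · 10.488 - 1.960
z_β = 1.396

Power = Φ(z_β) = Φ(1.396) ≈ 0.919

Effect size d = 0.32 is small by Cohen's convention (0.2/0.5/0.8).

Threshold: power ≥ 0.80 is conventionally adequate.
Power ≈ 0.92 → the study is adequately powered (power ≥ 0.80).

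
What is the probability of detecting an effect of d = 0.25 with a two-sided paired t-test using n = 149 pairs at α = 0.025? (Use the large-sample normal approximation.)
Power ≈ 0.79

Power calculation (paired t-test, normal approximation):
z_β = d · √n - z_{α/2}
z_β = 0.25 · √149 - 2.241
z_β = 0.25 · 12.207 - 2.241
z_β = 0.810

Power = Φ(z_β) = Φ(0.810) ≈ 0.791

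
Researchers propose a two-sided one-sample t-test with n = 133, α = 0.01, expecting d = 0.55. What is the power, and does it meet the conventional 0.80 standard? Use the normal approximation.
Power ≈ 1.00; the study is adequately powered (power ≥ 0.80)

Power calculation (one-sample t-test, normal approximation):
z_β = d · √n - z_{α/2}
z_β = 0.55 · √133 - 2.576
z_β = 0.55 · 11.533 - 2.576
z_β = 3.767

Power = Φ(z_β) = Φ(3.767) ≈ 1.000

Effect size d = 0.55 is medium by Cohen's convention (0.2/0.5/0.8).

Threshold: power ≥ 0.80 is conventionally adequate.
Power ≈ 1.00 → the study is adequately powered (power ≥ 0.80).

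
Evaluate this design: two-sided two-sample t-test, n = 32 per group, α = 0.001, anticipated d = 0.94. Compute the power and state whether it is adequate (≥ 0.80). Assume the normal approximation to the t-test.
Power ≈ 0.68; the study is underpowered (power < 0.80)

Power calculation (two-sample t-test, normal approximation):
z_β = d · √(n/2) - z_{α/2}
z_β = 0.94 · √(32/2) - 3.291
z_β = 0.94 · 4.000 - 3.291
z_β = 0.469

Power = Φ(z_β) = Φ(0.469) ≈ 0.681

Effect size d = 0.94 is large by Cohen's convention (0.2/0.5/0.8).

Threshold: power ≥ 0.80 is conventionally adequate.
Power ≈ 0.68 → the study is underpowered (power < 0.80).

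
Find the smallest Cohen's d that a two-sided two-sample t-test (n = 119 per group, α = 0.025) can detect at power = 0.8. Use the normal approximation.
d ≈ 0.40

Minimum detectable effect (two-sample t-test, normal approximation):
d = (z_{α/2} + z_β) / √(n/2)
d = (2.241 + 0.842) / √(119/2)
d = 3.083 / 7.714
d ≈ 0.40

By Cohen's convention (0.2 small / 0.5 medium / 0.8 large): small effect.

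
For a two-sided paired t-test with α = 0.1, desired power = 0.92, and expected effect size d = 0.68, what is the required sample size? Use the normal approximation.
n = 21 pairs

Sample size formula (paired t-test, normal approximation):
n = ((z_{α/2} + z_β) / d)²

z_{α/2} = 1.645 (for α = 0.1, two-sided)
z_β = 1.405 (for power = 0.92)
d = 0.68

n = ((1.645 + 1.405) / 0.68)²
n = (4.485)²
n ≈ 20.12
Round up to the next whole number: n = 21 pairs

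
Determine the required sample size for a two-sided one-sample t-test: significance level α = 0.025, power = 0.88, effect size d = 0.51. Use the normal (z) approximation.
n = 45

Sample size formula (one-sample t-test, normal approximation):
n = ((z_{α/2} + z_β) / d)²

z_{α/2} = 2.241 (for α = 0.025, two-sided)
z_β = 1.175 (for power = 0.88)
d = 0.51

n = ((2.241 + 1.175) / 0.51)²
n = (6.698)²
n ≈ 44.86
Round up to the next whole number: n = 45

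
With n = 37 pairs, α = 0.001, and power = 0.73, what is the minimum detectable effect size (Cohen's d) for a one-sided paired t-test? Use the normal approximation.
d ≈ 0.61

Minimum detectable effect (paired t-test, normal approximation):
d = (z_α + z_β) / √n
d = (3.090 + 0.613) / √37
d = 3.703 / 6.083
d ≈ 0.61

By Cohen's convention (0.2 small / 0.5 medium / 0.8 large): medium effect.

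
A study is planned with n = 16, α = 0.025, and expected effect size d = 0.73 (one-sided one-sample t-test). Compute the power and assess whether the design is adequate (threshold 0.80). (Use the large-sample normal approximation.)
Power ≈ 0.83; the study is adequately powered (power ≥ 0.80)

Power calculation (one-sample t-test, normal approximation):
z_β = d · √n - z_α
z_β = 0.73 · √16 - 1.960
z_β = 0.73 · 4.000 - 1.960
z_β = 0.960

Power = Φ(z_β) = Φ(0.960) ≈ 0.831

Effect size d = 0.73 is medium by Cohen's convention (0.2/0.5/0.8).

Threshold: power ≥ 0.80 is conventionally adequate.
Power ≈ 0.83 → the study is adequately powered (power ≥ 0.80).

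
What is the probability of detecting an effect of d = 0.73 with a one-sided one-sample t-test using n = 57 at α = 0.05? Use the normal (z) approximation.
Power ≈ 1.00

Power calculation (one-sample t-test, normal approximation):
z_β = d · √n - z_α
z_β = 0.73 · √57 - 1.645
z_β = 0.73 · 7.550 - 1.645
z_β = 3.867

Power = Φ(z_β) = Φ(3.867) ≈ 1.000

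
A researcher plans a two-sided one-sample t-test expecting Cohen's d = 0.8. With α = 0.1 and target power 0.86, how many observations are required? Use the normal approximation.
n = 12

Sample size formula (one-sample t-test, normal approximation):
n = ((z_{α/2} + z_β) / d)²

z_{α/2} = 1.645 (for α = 0.1, two-sided)
z_β = 1.080 (for power = 0.86)
d = 0.8

n = ((1.645 + 1.080) / 0.8)²
n = (3.406)²
n ≈ 11.60
Round up to the next whole number: n = 12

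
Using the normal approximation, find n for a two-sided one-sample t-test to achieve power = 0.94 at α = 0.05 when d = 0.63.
n = 32

Sample size formula (one-sample t-test, normal approximation):
n = ((z_{α/2} + z_β) / d)²

z_{α/2} = 1.960 (for α = 0.05, two-sided)
z_β = 1.555 (for power = 0.94)
d = 0.63

n = ((1.960 + 1.555) / 0.63)²
n = (5.579)²
n ≈ 31.13
Round up to the next whole number: n = 32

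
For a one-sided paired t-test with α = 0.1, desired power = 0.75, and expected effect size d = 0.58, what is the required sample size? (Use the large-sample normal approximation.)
n = 12 pairs

Sample size formula (paired t-test, normal approximation):
n = ((z_α + z_β) / d)²

z_α = 1.282 (for α = 0.1, one-sided)
z_β = 0.674 (for power = 0.75)
d = 0.58

n = ((1.282 + 0.674) / 0.58)²
n = (3.372)²
n ≈ 11.37
Round up to the next whole number: n = 12 pairs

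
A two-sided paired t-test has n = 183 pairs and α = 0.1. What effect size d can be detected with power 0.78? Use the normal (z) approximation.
d ≈ 0.18

Minimum detectable effect (paired t-test, normal approximation):
d = (z_{α/2} + z_β) / √n
d = (1.645 + 0.772) / √183
d = 2.417 / 13.528
d ≈ 0.18

By Cohen's convention (0.2 small / 0.5 medium / 0.8 large): very small effect.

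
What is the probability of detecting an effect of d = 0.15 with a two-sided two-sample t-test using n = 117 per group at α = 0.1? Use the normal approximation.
Power ≈ 0.31

Power calculation (two-sample t-test, normal approximation):
z_β = d · √(n/2) - z_{α/2}
z_β = 0.15 · √(117/2) - 1.645
z_β = 0.15 · 7.649 - 1.645
z_β = -0.498

Power = Φ(z_β) = Φ(-0.498) ≈ 0.309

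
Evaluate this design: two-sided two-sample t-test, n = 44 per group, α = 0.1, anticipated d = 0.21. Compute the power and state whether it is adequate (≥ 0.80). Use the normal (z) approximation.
Power ≈ 0.25; the study is underpowered (power < 0.80)

Power calculation (two-sample t-test, normal approximation):
z_β = d · √(n/2) - z_{α/2}
z_β = 0.21 · √(44/2) - 1.645
z_β = 0.21 · 4.690 - 1.645
z_β = -0.660

Power = Φ(z_β) = Φ(-0.660) ≈ 0.255

Effect size d = 0.21 is small by Cohen's convention (0.2/0.5/0.8).

Threshold: power ≥ 0.80 is conventionally adequate.
Power ≈ 0.25 → the study is underpowered (power < 0.80).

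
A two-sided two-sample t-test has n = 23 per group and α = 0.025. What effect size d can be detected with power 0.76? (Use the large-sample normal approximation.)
d ≈ 0.87

Minimum detectable effect (two-sample t-test, normal approximation):
d = (z_{α/2} + z_β) / √(n/2)
d = (2.241 + 0.706) / √(23/2)
d = 2.948 / 3.391
d ≈ 0.87

By Cohen's convention (0.2 small / 0.5 medium / 0.8 large): large effect.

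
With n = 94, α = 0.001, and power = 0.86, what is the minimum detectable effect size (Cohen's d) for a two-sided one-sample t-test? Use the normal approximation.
d ≈ 0.45

Minimum detectable effect (one-sample t-test, normal approximation):
d = (z_{α/2} + z_β) / √n
d = (3.291 + 1.080) / √94
d = 4.371 / 9.695
d ≈ 0.45

By Cohen's convention (0.2 small / 0.5 medium / 0.8 large): small effect.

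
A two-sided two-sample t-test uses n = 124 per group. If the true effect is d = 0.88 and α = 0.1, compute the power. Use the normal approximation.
Power ≈ 1.00

Power calculation (two-sample t-test, normal approximation):
z_β = d · √(n/2) - z_{α/2}
z_β = 0.88 · √(124/2) - 1.645
z_β = 0.88 · 7.874 - 1.645
z_β = 5.284

Power = Φ(z_β) = Φ(5.284) ≈ 1.000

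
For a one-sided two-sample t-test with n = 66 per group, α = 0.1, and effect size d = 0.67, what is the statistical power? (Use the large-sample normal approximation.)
Power ≈ 0.99

Power calculation (two-sample t-test, normal approximation):
z_β = d · √(n/2) - z_α
z_β = 0.67 · √(66/2) - 1.282
z_β = 0.67 · 5.745 - 1.282
z_β = 2.567

Power = Φ(z_β) = Φ(2.567) ≈ 0.995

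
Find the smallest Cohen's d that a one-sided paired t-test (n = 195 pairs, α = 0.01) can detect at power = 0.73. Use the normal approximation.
d ≈ 0.21

Minimum detectable effect (paired t-test, normal approximation):
d = (z_α + z_β) / √n
d = (2.326 + 0.613) / √195
d = 2.939 / 13.964
d ≈ 0.21

By Cohen's convention (0.2 small / 0.5 medium / 0.8 large): small effect.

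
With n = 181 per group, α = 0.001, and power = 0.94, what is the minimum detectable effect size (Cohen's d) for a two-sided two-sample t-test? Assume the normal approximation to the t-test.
d ≈ 0.51

Minimum detectable effect (two-sample t-test, normal approximation):
d = (z_{α/2} + z_β) / √(n/2)
d = (3.291 + 1.555) / √(181/2)
d = 4.845 / 9.513
d ≈ 0.51

By Cohen's convention (0.2 small / 0.5 medium / 0.8 large): medium effect.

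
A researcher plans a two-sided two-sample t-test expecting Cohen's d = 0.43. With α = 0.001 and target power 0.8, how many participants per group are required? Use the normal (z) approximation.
n = 185 per group

Sample size formula (two-sample t-test, normal approximation):
n = 2 · ((z_{α/2} + z_β) / d)²

z_{α/2} = 3.291 (for α = 0.001, two-sided)
z_β = 0.842 (for power = 0.8)
d = 0.43

n = 2 · ((3.291 + 0.842) / 0.43)²
n = 2 · (9.612)²
n ≈ 184.78
Round up to the next whole number: n = 185 per group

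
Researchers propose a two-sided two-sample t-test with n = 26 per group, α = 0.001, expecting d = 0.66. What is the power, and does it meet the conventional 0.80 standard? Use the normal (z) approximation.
Power ≈ 0.18; the study is underpowered (power < 0.80)

Power calculation (two-sample t-test, normal approximation):
z_β = d · √(n/2) - z_{α/2}
z_β = 0.66 · √(26/2) - 3.291
z_β = 0.66 · 3.606 - 3.291
z_β = -0.911

Power = Φ(z_β) = Φ(-0.911) ≈ 0.181

Effect size d = 0.66 is medium by Cohen's convention (0.2/0.5/0.8).

Threshold: power ≥ 0.80 is conventionally adequate.
Power ≈ 0.18 → the study is underpowered (power < 0.80).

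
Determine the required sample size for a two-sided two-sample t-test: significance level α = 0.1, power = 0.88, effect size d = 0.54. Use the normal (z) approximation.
n = 55 per group

Sample size formula (two-sample t-test, normal approximation):
n = 2 · ((z_{α/2} + z_β) / d)²

z_{α/2} = 1.645 (for α = 0.1, two-sided)
z_β = 1.175 (for power = 0.88)
d = 0.54

n = 2 · ((1.645 + 1.175) / 0.54)²
n = 2 · (5.222)²
n ≈ 54.54
Round up to the next whole number: n = 55 per group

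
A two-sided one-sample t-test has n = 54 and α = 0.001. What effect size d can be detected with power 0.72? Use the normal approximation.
d ≈ 0.53

Minimum detectable effect (one-sample t-test, normal approximation):
d = (z_{α/2} + z_β) / √n
d = (3.291 + 0.583) / √54
d = 3.873 / 7.348
d ≈ 0.53

By Cohen's convention (0.2 small / 0.5 medium / 0.8 large): medium effect.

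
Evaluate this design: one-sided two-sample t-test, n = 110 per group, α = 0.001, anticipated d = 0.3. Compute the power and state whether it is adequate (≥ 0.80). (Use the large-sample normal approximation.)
Power ≈ 0.19; the study is underpowered (power < 0.80)

Power calculation (two-sample t-test, normal approximation):
z_β = d · √(n/2) - z_α
z_β = 0.3 · √(110/2) - 3.090
z_β = 0.3 · 7.416 - 3.090
z_β = -0.865

Power = Φ(z_β) = Φ(-0.865) ≈ 0.193

Effect size d = 0.3 is small by Cohen's convention (0.2/0.5/0.8).

Threshold: power ≥ 0.80 is conventionally adequate.
Power ≈ 0.19 → the study is underpowered (power < 0.80).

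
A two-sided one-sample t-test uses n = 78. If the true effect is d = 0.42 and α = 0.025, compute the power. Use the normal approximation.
Power ≈ 0.93

Power calculation (one-sample t-test, normal approximation):
z_β = d · √n - z_{α/2}
z_β = 0.42 · √78 - 2.241
z_β = 0.42 · 8.832 - 2.241
z_β = 1.468

Power = Φ(z_β) = Φ(1.468) ≈ 0.929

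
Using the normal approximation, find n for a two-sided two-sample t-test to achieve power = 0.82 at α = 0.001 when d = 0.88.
n = 46 per group

Sample size formula (two-sample t-test, normal approximation):
n = 2 · ((z_{α/2} + z_β) / d)²

z_{α/2} = 3.291 (for α = 0.001, two-sided)
z_β = 0.915 (for power = 0.82)
d = 0.88

n = 2 · ((3.291 + 0.915) / 0.88)²
n = 2 · (4.780)²
n ≈ 45.70
Round up to the next whole number: n = 46 per group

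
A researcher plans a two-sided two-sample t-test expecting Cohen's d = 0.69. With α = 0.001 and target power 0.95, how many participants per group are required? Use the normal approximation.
n = 103 per group

Sample size formula (two-sample t-test, normal approximation):
n = 2 · ((z_{α/2} + z_β) / d)²

z_{α/2} = 3.291 (for α = 0.001, two-sided)
z_β = 1.645 (for power = 0.95)
d = 0.69

n = 2 · ((3.291 + 1.645) / 0.69)²
n = 2 · (7.154)²
n ≈ 102.36
Round up to the next whole number: n = 103 per group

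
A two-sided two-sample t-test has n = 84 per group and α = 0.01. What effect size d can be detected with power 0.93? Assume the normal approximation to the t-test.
d ≈ 0.63

Minimum detectable effect (two-sample t-test, normal approximation):
d = (z_{α/2} + z_β) / √(n/2)
d = (2.576 + 1.476) / √(84/2)
d = 4.052 / 6.481
d ≈ 0.63

By Cohen's convention (0.2 small / 0.5 medium / 0.8 large): medium effect.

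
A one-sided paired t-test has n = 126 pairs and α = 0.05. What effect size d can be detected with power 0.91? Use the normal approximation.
d ≈ 0.27

Minimum detectable effect (paired t-test, normal approximation):
d = (z_α + z_β) / √n
d = (1.645 + 1.341) / √126
d = 2.986 / 11.225
d ≈ 0.27

By Cohen's convention (0.2 small / 0.5 medium / 0.8 large): small effect.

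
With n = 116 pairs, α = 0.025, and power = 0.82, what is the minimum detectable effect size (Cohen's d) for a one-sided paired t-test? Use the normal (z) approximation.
d ≈ 0.27

Minimum detectable effect (paired t-test, normal approximation):
d = (z_α + z_β) / √n
d = (1.960 + 0.915) / √116
d = 2.875 / 10.770
d ≈ 0.27

By Cohen's convention (0.2 small / 0.5 medium / 0.8 large): small effect.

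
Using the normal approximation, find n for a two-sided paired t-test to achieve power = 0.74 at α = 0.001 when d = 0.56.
n = 50 pairs

Sample size formula (paired t-test, normal approximation):
n = ((z_{α/2} + z_β) / d)²

z_{α/2} = 3.291 (for α = 0.001, two-sided)
z_β = 0.643 (for power = 0.74)
d = 0.56

n = ((3.291 + 0.643) / 0.56)²
n = (7.025)²
n ≈ 49.35
Round up to the next whole number: n = 50 pairs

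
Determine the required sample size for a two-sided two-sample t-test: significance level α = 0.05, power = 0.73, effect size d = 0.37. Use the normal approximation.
n = 97 per group

Sample size formula (two-sample t-test, normal approximation):
n = 2 · ((z_{α/2} + z_β) / d)²

z_{α/2} = 1.960 (for α = 0.05, two-sided)
z_β = 0.613 (for power = 0.73)
d = 0.37

n = 2 · ((1.960 + 0.613) / 0.37)²
n = 2 · (6.954)²
n ≈ 96.72
Round up to the next whole number: n = 97 per group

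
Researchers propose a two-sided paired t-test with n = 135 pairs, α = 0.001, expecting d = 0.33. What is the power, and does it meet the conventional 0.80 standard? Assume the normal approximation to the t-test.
Power ≈ 0.71; the study is underpowered (power < 0.80)

Power calculation (paired t-test, normal approximation):
z_β = d · √n - z_{α/2}
z_β = 0.33 · √135 - 3.291
z_β = 0.33 · 11.619 - 3.291
z_β = 0.544

Power = Φ(z_β) = Φ(0.544) ≈ 0.707

Effect size d = 0.33 is small by Cohen's convention (0.2/0.5/0.8).

Threshold: power ≥ 0.80 is conventionally adequate.
Power ≈ 0.71 → the study is underpowered (power < 0.80).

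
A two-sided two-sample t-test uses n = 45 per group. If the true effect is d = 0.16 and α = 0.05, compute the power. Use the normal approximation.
Power ≈ 0.11

Power calculation (two-sample t-test, normal approximation):
z_β = d · √(n/2) - z_{α/2}
z_β = 0.16 · √(45/2) - 1.960
z_β = 0.16 · 4.743 - 1.960
z_β = -1.201

Power = Φ(z_β) = Φ(-1.201) ≈ 0.115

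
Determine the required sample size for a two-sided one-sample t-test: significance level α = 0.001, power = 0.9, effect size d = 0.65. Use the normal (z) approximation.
n = 50

Sample size formula (one-sample t-test, normal approximation):
n = ((z_{α/2} + z_β) / d)²

z_{α/2} = 3.291 (for α = 0.001, two-sided)
z_β = 1.282 (for power = 0.9)
d = 0.65

n = ((3.291 + 1.282) / 0.65)²
n = (7.035)²
n ≈ 49.49
Round up to the next whole number: n = 50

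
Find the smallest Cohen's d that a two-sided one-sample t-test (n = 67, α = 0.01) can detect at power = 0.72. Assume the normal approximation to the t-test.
d ≈ 0.39

Minimum detectable effect (one-sample t-test, normal approximation):
d = (z_{α/2} + z_β) / √n
d = (2.576 + 0.583) / √67
d = 3.159 / 8.185
d ≈ 0.39

By Cohen's convention (0.2 small / 0.5 medium / 0.8 large): small effect.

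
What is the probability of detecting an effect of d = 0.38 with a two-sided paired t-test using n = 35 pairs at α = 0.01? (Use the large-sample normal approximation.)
Power ≈ 0.37

Power calculation (paired t-test, normal approximation):
z_β = d · √n - z_{α/2}
z_β = 0.38 · √35 - 2.576
z_β = 0.38 · 5.916 - 2.576
z_β = -0.328

Power = Φ(z_β) = Φ(-0.328) ≈ 0.372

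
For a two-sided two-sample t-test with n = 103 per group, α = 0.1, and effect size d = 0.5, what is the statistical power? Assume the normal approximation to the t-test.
Power ≈ 0.97

Power calculation (two-sample t-test, normal approximation):
z_β = d · √(n/2) - z_{α/2}
z_β = 0.5 · √(103/2) - 1.645
z_β = 0.5 · 7.176 - 1.645
z_β = 1.943

Power = Φ(z_β) = Φ(1.943) ≈ 0.974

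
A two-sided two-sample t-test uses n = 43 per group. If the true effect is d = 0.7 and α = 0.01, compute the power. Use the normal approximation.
Power ≈ 0.75

Power calculation (two-sample t-test, normal approximation):
z_β = d · √(n/2) - z_{α/2}
z_β = 0.7 · √(43/2) - 2.576
z_β = 0.7 · 4.637 - 2.576
z_β = 0.670

Power = Φ(z_β) = Φ(0.670) ≈ 0.749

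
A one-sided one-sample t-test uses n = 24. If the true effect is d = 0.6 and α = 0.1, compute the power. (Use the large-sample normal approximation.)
Power ≈ 0.95

Power calculation (one-sample t-test, normal approximation):
z_β = d · √n - z_α
z_β = 0.6 · √24 - 1.282
z_β = 0.6 · 4.899 - 1.282
z_β = 1.658

Power = Φ(z_β) = Φ(1.658) ≈ 0.951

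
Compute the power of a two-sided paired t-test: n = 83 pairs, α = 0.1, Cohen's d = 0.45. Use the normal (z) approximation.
Power ≈ 0.99

Power calculation (paired t-test, normal approximation):
z_β = d · √n - z_{α/2}
z_β = 0.45 · √83 - 1.645
z_β = 0.45 · 9.110 - 1.645
z_β = 2.455

Power = Φ(z_β) = Φ(2.455) ≈ 0.993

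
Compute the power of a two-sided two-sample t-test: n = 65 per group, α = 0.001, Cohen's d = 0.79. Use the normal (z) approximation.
Power ≈ 0.89

Power calculation (two-sample t-test, normal approximation):
z_β = d · √(n/2) - z_{α/2}
z_β = 0.79 · √(65/2) - 3.291
z_β = 0.79 · 5.701 - 3.291
z_β = 1.213

Power = Φ(z_β) = Φ(1.213) ≈ 0.887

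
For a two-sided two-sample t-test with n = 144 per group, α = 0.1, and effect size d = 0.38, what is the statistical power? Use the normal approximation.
Power ≈ 0.94

Power calculation (two-sample t-test, normal approximation):
z_β = d · √(n/2) - z_{α/2}
z_β = 0.38 · √(144/2) - 1.645
z_β = 0.38 · 8.485 - 1.645
z_β = 1.580

Power = Φ(z_β) = Φ(1.580) ≈ 0.943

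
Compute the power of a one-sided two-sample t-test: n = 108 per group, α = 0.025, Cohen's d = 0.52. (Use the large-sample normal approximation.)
Power ≈ 0.97

Power calculation (two-sample t-test, normal approximation):
z_β = d · √(n/2) - z_α
z_β = 0.52 · √(108/2) - 1.960
z_β = 0.52 · 7.348 - 1.960
z_β = 1.861

Power = Φ(z_β) = Φ(1.861) ≈ 0.969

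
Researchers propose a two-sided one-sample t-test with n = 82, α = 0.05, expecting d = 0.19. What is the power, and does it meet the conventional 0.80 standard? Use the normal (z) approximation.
Power ≈ 0.41; the study is underpowered (power < 0.80)

Power calculation (one-sample t-test, normal approximation):
z_β = d · √n - z_{α/2}
z_β = 0.19 · √82 - 1.960
z_β = 0.19 · 9.055 - 1.960
z_β = -0.239

Power = Φ(z_β) = Φ(-0.239) ≈ 0.405

Effect size d = 0.19 is very small by Cohen's convention (0.2/0.5/0.8).

Threshold: power ≥ 0.80 is conventionally adequate.
Power ≈ 0.41 → the study is underpowered (power < 0.80).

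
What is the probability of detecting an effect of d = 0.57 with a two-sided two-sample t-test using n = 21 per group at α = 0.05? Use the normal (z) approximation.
Power ≈ 0.46

Power calculation (two-sample t-test, normal approximation):
z_β = d · √(n/2) - z_{α/2}
z_β = 0.57 · √(21/2) - 1.960
z_β = 0.57 · 3.240 - 1.960
z_β = -0.113

Power = Φ(z_β) = Φ(-0.113) ≈ 0.455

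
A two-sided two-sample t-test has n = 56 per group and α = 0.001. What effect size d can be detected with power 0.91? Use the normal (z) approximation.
d ≈ 0.88

Minimum detectable effect (two-sample t-test, normal approximation):
d = (z_{α/2} + z_β) / √(n/2)
d = (3.291 + 1.341) / √(56/2)
d = 4.631 / 5.292
d ≈ 0.88

By Cohen's convention (0.2 small / 0.5 medium / 0.8 large): large effect.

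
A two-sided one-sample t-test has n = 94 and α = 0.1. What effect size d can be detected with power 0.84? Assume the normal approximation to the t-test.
d ≈ 0.27

Minimum detectable effect (one-sample t-test, normal approximation):
d = (z_{α/2} + z_β) / √n
d = (1.645 + 0.994) / √94
d = 2.639 / 9.695
d ≈ 0.27

By Cohen's convention (0.2 small / 0.5 medium / 0.8 large): small effect.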